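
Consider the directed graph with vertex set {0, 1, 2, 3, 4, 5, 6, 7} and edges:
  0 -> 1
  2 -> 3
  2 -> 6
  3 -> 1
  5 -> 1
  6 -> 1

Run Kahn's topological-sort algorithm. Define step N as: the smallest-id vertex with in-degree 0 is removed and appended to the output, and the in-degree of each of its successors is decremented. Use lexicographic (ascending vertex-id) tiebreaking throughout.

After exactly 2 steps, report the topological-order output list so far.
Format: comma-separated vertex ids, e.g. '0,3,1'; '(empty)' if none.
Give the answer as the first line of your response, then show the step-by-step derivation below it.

0,2

step 1: output 0; order=[0]; indeg=(0,3,0,1,0,0,1,0)
step 2: output 2; order=[0,2]; indeg=(0,3,0,0,0,0,0,0)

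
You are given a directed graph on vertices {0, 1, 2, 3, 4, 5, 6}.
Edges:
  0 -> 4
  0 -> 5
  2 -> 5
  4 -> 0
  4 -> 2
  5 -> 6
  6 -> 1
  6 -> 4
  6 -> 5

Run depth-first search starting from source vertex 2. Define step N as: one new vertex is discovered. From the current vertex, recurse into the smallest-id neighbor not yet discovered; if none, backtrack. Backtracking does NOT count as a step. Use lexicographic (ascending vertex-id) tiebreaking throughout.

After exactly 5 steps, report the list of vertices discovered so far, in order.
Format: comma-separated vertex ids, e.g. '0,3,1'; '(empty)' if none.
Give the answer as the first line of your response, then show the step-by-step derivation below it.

2,5,6,1,4

step 1: discover 2; path=2; order=2
step 2: discover 5; path=2>5; order=2,5
step 3: discover 6; path=2>5>6; order=2,5,6
step 4: discover 1; path=2>5>6>1; order=2,5,6,1
step 5: discover 4; path=2>5>6>4; order=2,5,6,1,4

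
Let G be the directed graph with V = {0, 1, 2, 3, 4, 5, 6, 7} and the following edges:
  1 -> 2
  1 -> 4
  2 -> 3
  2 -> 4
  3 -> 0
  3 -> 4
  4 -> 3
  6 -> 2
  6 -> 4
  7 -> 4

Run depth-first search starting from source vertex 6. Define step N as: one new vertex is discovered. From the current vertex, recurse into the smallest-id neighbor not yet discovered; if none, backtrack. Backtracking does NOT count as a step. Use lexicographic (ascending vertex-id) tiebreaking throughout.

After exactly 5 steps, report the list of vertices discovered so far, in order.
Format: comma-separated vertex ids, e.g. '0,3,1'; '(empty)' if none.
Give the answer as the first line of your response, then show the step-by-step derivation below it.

6,2,3,0,4

step 1: discover 6; path=6; order=6
step 2: discover 2; path=6>2; order=6,2
step 3: discover 3; path=6>2>3; order=6,2,3
step 4: discover 0; path=6>2>3>0; order=6,2,3,0
step 5: discover 4; path=6>2>3>4; order=6,2,3,0,4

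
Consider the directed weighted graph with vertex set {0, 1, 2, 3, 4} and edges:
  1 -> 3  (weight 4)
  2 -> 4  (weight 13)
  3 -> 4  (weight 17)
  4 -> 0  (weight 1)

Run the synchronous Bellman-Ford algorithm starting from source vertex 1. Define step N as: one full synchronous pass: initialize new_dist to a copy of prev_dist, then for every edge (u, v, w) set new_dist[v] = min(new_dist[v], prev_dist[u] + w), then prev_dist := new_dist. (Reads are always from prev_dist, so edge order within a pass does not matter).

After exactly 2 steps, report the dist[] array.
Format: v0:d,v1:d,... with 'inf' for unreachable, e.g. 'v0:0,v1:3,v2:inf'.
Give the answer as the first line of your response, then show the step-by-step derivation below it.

v0:inf,v1:0,v2:inf,v3:4,v4:21

step 1: dist = v0:inf,v1:0,v2:inf,v3:4,v4:inf
step 2: dist = v0:inf,v1:0,v2:inf,v3:4,v4:21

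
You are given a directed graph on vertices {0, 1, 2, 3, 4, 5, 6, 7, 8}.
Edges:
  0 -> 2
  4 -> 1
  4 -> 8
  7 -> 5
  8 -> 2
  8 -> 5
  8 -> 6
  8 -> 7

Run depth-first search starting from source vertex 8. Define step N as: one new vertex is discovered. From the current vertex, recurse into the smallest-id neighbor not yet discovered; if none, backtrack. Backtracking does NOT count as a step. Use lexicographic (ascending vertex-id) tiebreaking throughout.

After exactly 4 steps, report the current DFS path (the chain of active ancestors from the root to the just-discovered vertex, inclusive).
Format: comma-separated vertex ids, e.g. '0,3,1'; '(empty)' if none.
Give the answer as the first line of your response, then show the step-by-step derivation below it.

8,6

step 1: discover 8; path=8; order=8
step 2: discover 2; path=8>2; order=8,2
step 3: discover 5; path=8>5; order=8,2,5
step 4: discover 6; path=8>6; order=8,2,5,6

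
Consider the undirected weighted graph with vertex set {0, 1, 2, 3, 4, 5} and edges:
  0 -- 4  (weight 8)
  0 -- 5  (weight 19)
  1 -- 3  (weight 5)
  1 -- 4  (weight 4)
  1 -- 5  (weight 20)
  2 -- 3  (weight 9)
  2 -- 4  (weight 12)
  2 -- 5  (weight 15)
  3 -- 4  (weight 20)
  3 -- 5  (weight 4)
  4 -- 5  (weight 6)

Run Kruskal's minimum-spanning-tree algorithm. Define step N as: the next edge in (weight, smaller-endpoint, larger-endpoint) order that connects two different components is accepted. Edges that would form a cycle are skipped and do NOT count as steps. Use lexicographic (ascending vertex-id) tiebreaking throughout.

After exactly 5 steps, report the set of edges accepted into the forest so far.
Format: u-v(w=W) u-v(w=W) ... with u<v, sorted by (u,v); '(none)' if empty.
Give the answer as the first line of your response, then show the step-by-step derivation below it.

0-4(w=8) 1-3(w=5) 1-4(w=4) 2-3(w=9) 3-5(w=4)

step 1: add edge 1-4 (w=4); MST = {1-4(w=4)}
step 2: add edge 3-5 (w=4); MST = {1-4(w=4) 3-5(w=4)}
step 3: add edge 1-3 (w=5); MST = {1-3(w=5) 1-4(w=4) 3-5(w=4)}
step 4: add edge 0-4 (w=8); MST = {0-4(w=8) 1-3(w=5) 1-4(w=4) 3-5(w=4)}
step 5: add edge 2-3 (w=9); MST = {0-4(w=8) 1-3(w=5) 1-4(w=4) 2-3(w=9) 3-5(w=4)}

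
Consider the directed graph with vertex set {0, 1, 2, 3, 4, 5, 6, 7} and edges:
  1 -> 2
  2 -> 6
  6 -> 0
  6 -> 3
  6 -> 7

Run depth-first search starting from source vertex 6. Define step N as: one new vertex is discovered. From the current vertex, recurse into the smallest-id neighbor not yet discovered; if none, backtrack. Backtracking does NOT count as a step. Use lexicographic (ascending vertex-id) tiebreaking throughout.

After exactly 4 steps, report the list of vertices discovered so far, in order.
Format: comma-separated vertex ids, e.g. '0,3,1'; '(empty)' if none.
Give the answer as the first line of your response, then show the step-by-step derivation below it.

6,0,3,7

step 1: discover 6; path=6; order=6
step 2: discover 0; path=6>0; order=6,0
step 3: discover 3; path=6>3; order=6,0,3
step 4: discover 7; path=6>7; order=6,0,3,7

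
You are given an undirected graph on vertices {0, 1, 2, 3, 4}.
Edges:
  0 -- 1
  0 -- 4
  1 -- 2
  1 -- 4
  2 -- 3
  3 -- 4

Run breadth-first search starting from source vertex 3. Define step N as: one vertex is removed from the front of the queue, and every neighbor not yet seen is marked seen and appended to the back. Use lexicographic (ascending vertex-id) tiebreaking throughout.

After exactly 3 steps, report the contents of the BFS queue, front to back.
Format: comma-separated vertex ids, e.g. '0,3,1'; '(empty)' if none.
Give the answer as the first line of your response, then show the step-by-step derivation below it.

1,0

step 1: dequeue 3; queue=[2,4]; order=3
step 2: dequeue 2; queue=[4,1]; order=3,2
step 3: dequeue 4; queue=[1,0]; order=3,2,4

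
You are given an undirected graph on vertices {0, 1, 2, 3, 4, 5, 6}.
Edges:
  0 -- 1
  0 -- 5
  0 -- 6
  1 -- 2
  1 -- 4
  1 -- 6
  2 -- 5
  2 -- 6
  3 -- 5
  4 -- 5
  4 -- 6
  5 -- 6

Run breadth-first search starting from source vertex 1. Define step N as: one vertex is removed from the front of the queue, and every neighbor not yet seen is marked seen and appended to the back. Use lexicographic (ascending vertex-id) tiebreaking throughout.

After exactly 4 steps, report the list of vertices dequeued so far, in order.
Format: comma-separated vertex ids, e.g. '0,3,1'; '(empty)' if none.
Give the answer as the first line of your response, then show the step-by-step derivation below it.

1,0,2,4

step 1: dequeue 1; queue=[0,2,4,6]; order=1
step 2: dequeue 0; queue=[2,4,6,5]; order=1,0
step 3: dequeue 2; queue=[4,6,5]; order=1,0,2
step 4: dequeue 4; queue=[6,5]; order=1,0,2,4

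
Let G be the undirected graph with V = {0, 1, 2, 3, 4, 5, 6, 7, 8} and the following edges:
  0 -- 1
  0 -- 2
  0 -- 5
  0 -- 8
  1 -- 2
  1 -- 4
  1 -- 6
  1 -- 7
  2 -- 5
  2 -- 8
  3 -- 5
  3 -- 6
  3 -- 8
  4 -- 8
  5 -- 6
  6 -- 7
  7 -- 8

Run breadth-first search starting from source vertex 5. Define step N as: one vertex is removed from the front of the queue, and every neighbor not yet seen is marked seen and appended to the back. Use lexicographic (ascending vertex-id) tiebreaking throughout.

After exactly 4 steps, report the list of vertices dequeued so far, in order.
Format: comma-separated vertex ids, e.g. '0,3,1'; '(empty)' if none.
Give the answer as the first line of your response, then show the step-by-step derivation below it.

5,0,2,3

step 1: dequeue 5; queue=[0,2,3,6]; order=5
step 2: dequeue 0; queue=[2,3,6,1,8]; order=5,0
step 3: dequeue 2; queue=[3,6,1,8]; order=5,0,2
step 4: dequeue 3; queue=[6,1,8]; order=5,0,2,3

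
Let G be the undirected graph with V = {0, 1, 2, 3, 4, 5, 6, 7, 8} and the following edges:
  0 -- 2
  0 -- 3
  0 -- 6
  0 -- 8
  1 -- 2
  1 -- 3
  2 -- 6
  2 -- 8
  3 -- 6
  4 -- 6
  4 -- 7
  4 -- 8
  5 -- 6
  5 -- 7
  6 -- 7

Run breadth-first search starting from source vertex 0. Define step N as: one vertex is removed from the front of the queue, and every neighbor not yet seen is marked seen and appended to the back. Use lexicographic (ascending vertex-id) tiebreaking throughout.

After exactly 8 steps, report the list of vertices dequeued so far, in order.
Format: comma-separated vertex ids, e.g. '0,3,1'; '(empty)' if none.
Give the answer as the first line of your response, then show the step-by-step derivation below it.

0,2,3,6,8,1,4,5

step 1: dequeue 0; queue=[2,3,6,8]; order=0
step 2: dequeue 2; queue=[3,6,8,1]; order=0,2
step 3: dequeue 3; queue=[6,8,1]; order=0,2,3
step 4: dequeue 6; queue=[8,1,4,5,7]; order=0,2,3,6
step 5: dequeue 8; queue=[1,4,5,7]; order=0,2,3,6,8
step 6: dequeue 1; queue=[4,5,7]; order=0,2,3,6,8,1
step 7: dequeue 4; queue=[5,7]; order=0,2,3,6,8,1,4
step 8: dequeue 5; queue=[7]; order=0,2,3,6,8,1,4,5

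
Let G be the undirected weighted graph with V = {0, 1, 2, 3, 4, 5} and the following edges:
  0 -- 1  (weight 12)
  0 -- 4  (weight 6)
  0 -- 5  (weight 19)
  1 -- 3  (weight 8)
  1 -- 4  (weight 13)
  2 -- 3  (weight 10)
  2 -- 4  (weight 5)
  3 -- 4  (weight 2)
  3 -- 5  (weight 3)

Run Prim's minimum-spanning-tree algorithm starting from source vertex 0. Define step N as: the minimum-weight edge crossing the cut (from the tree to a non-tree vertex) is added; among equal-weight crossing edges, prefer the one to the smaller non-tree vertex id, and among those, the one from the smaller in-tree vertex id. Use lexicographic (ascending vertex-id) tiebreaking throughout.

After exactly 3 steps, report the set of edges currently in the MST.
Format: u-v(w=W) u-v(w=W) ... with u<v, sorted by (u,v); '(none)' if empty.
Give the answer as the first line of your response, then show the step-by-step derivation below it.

0-4(w=6) 3-4(w=2) 3-5(w=3)

step 1: add edge 0-4 (w=6); MST = {0-4(w=6)}
step 2: add edge 3-4 (w=2); MST = {0-4(w=6) 3-4(w=2)}
step 3: add edge 3-5 (w=3); MST = {0-4(w=6) 3-4(w=2) 3-5(w=3)}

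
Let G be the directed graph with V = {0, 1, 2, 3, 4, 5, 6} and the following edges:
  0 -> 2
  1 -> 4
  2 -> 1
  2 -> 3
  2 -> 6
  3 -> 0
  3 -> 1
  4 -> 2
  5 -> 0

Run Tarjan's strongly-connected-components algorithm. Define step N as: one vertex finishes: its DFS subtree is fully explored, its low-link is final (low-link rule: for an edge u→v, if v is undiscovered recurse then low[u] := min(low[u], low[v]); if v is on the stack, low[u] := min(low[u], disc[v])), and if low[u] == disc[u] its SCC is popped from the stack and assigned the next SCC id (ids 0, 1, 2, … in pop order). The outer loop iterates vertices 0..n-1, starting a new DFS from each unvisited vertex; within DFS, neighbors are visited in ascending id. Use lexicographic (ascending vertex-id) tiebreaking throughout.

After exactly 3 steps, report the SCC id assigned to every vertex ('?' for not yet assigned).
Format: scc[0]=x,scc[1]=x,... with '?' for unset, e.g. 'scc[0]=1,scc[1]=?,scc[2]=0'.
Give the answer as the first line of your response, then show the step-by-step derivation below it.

scc[0]=?,scc[1]=?,scc[2]=?,scc[3]=?,scc[4]=?,scc[5]=?,scc[6]=?

step 1: low=(low[0]=0,low[1]=2,low[2]=1,low[3]=?,low[4]=1,low[5]=?,low[6]=?); scc=(scc[0]=?,scc[1]=?,scc[2]=?,scc[3]=?,scc[4]=?,scc[5]=?,scc[6]=?)
step 2: low=(low[0]=0,low[1]=1,low[2]=1,low[3]=?,low[4]=1,low[5]=?,low[6]=?); scc=(scc[0]=?,scc[1]=?,scc[2]=?,scc[3]=?,scc[4]=?,scc[5]=?,scc[6]=?)
step 3: low=(low[0]=0,low[1]=1,low[2]=1,low[3]=0,low[4]=1,low[5]=?,low[6]=?); scc=(scc[0]=?,scc[1]=?,scc[2]=?,scc[3]=?,scc[4]=?,scc[5]=?,scc[6]=?)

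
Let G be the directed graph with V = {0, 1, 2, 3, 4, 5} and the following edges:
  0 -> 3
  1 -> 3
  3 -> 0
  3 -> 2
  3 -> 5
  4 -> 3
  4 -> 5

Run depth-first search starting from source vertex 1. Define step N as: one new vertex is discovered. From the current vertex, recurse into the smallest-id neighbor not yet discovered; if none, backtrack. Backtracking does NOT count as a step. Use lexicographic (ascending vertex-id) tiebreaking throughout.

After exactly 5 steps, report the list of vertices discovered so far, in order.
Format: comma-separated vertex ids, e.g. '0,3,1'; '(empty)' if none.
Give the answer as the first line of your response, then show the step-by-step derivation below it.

1,3,0,2,5

step 1: discover 1; path=1; order=1
step 2: discover 3; path=1>3; order=1,3
step 3: discover 0; path=1>3>0; order=1,3,0
step 4: discover 2; path=1>3>2; order=1,3,0,2
step 5: discover 5; path=1>3>5; order=1,3,0,2,5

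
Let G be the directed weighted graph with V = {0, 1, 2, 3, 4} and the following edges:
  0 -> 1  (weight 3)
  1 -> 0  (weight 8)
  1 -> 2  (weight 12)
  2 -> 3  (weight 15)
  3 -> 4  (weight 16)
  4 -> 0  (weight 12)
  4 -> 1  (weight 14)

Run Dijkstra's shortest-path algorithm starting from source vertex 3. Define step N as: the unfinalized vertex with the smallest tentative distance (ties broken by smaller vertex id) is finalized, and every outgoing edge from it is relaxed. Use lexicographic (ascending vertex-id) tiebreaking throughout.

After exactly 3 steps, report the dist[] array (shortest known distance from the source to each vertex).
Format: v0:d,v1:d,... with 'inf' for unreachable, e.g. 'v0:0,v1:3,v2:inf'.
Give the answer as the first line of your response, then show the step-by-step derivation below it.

v0:28,v1:30,v2:inf,v3:0,v4:16

step 1: dist = v0:inf,v1:inf,v2:inf,v3:0,v4:16
step 2: dist = v0:28,v1:30,v2:inf,v3:0,v4:16
step 3: dist = v0:28,v1:30,v2:inf,v3:0,v4:16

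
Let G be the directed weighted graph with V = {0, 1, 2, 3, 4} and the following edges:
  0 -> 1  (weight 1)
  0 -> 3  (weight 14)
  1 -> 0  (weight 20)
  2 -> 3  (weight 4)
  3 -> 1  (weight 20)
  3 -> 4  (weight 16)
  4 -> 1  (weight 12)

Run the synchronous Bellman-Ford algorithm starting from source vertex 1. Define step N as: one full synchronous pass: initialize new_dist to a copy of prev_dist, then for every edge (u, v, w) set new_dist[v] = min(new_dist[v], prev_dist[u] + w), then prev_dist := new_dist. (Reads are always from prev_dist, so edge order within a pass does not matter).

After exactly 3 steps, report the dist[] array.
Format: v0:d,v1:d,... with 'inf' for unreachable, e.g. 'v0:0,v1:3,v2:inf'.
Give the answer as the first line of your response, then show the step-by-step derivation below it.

v0:20,v1:0,v2:inf,v3:34,v4:50

step 1: dist = v0:20,v1:0,v2:inf,v3:inf,v4:inf
step 2: dist = v0:20,v1:0,v2:inf,v3:34,v4:inf
step 3: dist = v0:20,v1:0,v2:inf,v3:34,v4:50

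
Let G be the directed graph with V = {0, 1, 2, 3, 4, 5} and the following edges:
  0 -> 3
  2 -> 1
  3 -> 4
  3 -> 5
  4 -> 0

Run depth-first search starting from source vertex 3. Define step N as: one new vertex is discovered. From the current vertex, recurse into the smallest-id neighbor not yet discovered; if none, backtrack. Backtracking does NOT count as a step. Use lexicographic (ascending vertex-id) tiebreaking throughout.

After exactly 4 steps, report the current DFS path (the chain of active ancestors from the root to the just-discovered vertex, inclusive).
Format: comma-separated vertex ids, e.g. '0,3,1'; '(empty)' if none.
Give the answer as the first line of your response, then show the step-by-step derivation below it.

3,5

step 1: discover 3; path=3; order=3
step 2: discover 4; path=3>4; order=3,4
step 3: discover 0; path=3>4>0; order=3,4,0
step 4: discover 5; path=3>5; order=3,4,0,5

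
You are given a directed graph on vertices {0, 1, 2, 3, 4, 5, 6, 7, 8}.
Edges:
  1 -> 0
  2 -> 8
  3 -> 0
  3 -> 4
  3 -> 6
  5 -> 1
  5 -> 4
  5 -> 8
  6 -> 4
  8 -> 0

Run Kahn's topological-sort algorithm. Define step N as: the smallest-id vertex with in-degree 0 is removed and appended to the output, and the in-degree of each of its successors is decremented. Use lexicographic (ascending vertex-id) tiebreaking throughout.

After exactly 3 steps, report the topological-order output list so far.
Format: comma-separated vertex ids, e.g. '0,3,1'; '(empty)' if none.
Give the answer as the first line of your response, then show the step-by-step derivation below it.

2,3,5

step 1: output 2; order=[2]; indeg=(3,1,0,0,3,0,1,0,1)
step 2: output 3; order=[2,3]; indeg=(2,1,0,0,2,0,0,0,1)
step 3: output 5; order=[2,3,5]; indeg=(2,0,0,0,1,0,0,0,0)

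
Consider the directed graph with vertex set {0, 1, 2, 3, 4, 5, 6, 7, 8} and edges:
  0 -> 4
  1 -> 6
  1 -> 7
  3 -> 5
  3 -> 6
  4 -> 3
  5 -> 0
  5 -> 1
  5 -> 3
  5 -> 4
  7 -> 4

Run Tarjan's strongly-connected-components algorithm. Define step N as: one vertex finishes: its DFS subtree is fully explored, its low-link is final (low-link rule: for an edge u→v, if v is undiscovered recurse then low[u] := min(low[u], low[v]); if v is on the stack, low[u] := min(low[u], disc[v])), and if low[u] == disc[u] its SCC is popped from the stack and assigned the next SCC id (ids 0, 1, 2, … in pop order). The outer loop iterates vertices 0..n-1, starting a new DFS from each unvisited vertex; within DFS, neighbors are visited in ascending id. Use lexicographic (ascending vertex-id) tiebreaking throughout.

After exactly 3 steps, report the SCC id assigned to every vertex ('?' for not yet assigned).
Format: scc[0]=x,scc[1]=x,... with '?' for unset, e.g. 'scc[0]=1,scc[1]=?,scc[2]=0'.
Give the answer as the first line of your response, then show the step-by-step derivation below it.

scc[0]=?,scc[1]=?,scc[2]=?,scc[3]=?,scc[4]=?,scc[5]=?,scc[6]=0,scc[7]=?,scc[8]=?

step 1: low=(low[0]=0,low[1]=4,low[2]=?,low[3]=2,low[4]=1,low[5]=0,low[6]=5,low[7]=?,low[8]=?); scc=(scc[0]=?,scc[1]=?,scc[2]=?,scc[3]=?,scc[4]=?,scc[5]=?,scc[6]=0,scc[7]=?,scc[8]=?)
step 2: low=(low[0]=0,low[1]=4,low[2]=?,low[3]=2,low[4]=1,low[5]=0,low[6]=5,low[7]=1,low[8]=?); scc=(scc[0]=?,scc[1]=?,scc[2]=?,scc[3]=?,scc[4]=?,scc[5]=?,scc[6]=0,scc[7]=?,scc[8]=?)
step 3: low=(low[0]=0,low[1]=1,low[2]=?,low[3]=2,low[4]=1,low[5]=0,low[6]=5,low[7]=1,low[8]=?); scc=(scc[0]=?,scc[1]=?,scc[2]=?,scc[3]=?,scc[4]=?,scc[5]=?,scc[6]=0,scc[7]=?,scc[8]=?)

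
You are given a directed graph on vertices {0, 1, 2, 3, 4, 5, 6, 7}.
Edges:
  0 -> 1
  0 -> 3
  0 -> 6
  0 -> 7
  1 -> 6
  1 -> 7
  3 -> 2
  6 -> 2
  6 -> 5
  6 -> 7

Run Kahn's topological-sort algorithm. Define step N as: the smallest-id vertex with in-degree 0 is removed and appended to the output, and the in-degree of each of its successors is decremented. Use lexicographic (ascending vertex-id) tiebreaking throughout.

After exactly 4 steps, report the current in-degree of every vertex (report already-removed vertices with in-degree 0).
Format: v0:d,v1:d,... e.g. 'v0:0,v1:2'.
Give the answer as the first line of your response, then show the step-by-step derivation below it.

v0:0,v1:0,v2:1,v3:0,v4:0,v5:1,v6:0,v7:1

step 1: output 0; order=[0]; indeg=(0,0,2,0,0,1,1,2)
step 2: output 1; order=[0,1]; indeg=(0,0,2,0,0,1,0,1)
step 3: output 3; order=[0,1,3]; indeg=(0,0,1,0,0,1,0,1)
step 4: output 4; order=[0,1,3,4]; indeg=(0,0,1,0,0,1,0,1)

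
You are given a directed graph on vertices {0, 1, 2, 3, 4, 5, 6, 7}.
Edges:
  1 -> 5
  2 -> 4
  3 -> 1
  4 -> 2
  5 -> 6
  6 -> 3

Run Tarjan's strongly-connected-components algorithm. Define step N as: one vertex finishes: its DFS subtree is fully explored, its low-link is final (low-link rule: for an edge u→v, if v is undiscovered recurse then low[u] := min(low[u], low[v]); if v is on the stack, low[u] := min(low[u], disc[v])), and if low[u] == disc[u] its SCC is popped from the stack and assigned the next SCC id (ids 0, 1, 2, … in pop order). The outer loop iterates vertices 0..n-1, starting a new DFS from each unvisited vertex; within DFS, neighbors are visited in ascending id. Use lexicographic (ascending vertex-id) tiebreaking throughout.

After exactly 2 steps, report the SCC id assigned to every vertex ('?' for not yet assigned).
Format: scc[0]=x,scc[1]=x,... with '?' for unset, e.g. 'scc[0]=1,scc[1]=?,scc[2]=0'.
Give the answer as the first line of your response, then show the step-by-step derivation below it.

scc[0]=0,scc[1]=?,scc[2]=?,scc[3]=?,scc[4]=?,scc[5]=?,scc[6]=?,scc[7]=?

step 1: low=(low[0]=0,low[1]=?,low[2]=?,low[3]=?,low[4]=?,low[5]=?,low[6]=?,low[7]=?); scc=(scc[0]=0,scc[1]=?,scc[2]=?,scc[3]=?,scc[4]=?,scc[5]=?,scc[6]=?,scc[7]=?)
step 2: low=(low[0]=0,low[1]=1,low[2]=?,low[3]=1,low[4]=?,low[5]=2,low[6]=3,low[7]=?); scc=(scc[0]=0,scc[1]=?,scc[2]=?,scc[3]=?,scc[4]=?,scc[5]=?,scc[6]=?,scc[7]=?)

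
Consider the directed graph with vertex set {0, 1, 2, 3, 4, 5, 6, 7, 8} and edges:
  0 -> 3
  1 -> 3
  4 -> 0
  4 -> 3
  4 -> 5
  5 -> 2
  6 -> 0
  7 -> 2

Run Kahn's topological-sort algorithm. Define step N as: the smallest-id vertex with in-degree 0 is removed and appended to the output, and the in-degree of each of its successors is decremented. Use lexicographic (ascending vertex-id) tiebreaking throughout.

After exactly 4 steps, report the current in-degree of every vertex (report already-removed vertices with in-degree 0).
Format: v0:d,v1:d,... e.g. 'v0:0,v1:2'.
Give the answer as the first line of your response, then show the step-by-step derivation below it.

v0:0,v1:0,v2:1,v3:1,v4:0,v5:0,v6:0,v7:0,v8:0

step 1: output 1; order=[1]; indeg=(2,0,2,2,0,1,0,0,0)
step 2: output 4; order=[1,4]; indeg=(1,0,2,1,0,0,0,0,0)
step 3: output 5; order=[1,4,5]; indeg=(1,0,1,1,0,0,0,0,0)
step 4: output 6; order=[1,4,5,6]; indeg=(0,0,1,1,0,0,0,0,0)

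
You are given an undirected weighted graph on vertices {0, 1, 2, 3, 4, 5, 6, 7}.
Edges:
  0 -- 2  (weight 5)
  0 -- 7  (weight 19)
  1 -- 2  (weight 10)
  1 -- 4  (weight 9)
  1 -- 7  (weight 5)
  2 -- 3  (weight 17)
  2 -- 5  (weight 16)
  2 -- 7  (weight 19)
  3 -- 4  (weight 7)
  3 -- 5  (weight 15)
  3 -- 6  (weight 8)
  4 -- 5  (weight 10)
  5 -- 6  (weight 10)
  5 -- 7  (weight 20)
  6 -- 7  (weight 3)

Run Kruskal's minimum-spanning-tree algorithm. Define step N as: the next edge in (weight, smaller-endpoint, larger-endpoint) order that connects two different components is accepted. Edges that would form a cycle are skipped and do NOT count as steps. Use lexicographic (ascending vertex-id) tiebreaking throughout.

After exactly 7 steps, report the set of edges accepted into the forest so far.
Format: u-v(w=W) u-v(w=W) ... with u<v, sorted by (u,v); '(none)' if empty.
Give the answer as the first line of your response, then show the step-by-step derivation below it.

0-2(w=5) 1-2(w=10) 1-7(w=5) 3-4(w=7) 3-6(w=8) 4-5(w=10) 6-7(w=3)

step 1: add edge 6-7 (w=3); MST = {6-7(w=3)}
step 2: add edge 0-2 (w=5); MST = {0-2(w=5) 6-7(w=3)}
step 3: add edge 1-7 (w=5); MST = {0-2(w=5) 1-7(w=5) 6-7(w=3)}
step 4: add edge 3-4 (w=7); MST = {0-2(w=5) 1-7(w=5) 3-4(w=7) 6-7(w=3)}
step 5: add edge 3-6 (w=8); MST = {0-2(w=5) 1-7(w=5) 3-4(w=7) 3-6(w=8) 6-7(w=3)}
step 6: add edge 1-2 (w=10); MST = {0-2(w=5) 1-2(w=10) 1-7(w=5) 3-4(w=7) 3-6(w=8) 6-7(w=3)}
step 7: add edge 4-5 (w=10); MST = {0-2(w=5) 1-2(w=10) 1-7(w=5) 3-4(w=7) 3-6(w=8) 4-5(w=10) 6-7(w=3)}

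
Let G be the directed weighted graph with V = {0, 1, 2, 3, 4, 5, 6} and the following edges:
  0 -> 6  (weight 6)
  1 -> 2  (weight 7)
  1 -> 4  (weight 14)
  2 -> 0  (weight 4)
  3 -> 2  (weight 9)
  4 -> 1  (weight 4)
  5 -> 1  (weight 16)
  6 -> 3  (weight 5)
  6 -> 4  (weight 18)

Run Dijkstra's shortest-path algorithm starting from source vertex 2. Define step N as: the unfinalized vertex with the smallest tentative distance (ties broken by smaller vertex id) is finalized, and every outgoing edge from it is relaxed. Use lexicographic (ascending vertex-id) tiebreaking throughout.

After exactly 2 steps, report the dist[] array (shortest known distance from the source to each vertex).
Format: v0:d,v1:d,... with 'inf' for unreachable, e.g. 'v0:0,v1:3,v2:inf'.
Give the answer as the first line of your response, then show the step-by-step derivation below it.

v0:4,v1:inf,v2:0,v3:inf,v4:inf,v5:inf,v6:10

step 1: dist = v0:4,v1:inf,v2:0,v3:inf,v4:inf,v5:inf,v6:inf
step 2: dist = v0:4,v1:inf,v2:0,v3:inf,v4:inf,v5:inf,v6:10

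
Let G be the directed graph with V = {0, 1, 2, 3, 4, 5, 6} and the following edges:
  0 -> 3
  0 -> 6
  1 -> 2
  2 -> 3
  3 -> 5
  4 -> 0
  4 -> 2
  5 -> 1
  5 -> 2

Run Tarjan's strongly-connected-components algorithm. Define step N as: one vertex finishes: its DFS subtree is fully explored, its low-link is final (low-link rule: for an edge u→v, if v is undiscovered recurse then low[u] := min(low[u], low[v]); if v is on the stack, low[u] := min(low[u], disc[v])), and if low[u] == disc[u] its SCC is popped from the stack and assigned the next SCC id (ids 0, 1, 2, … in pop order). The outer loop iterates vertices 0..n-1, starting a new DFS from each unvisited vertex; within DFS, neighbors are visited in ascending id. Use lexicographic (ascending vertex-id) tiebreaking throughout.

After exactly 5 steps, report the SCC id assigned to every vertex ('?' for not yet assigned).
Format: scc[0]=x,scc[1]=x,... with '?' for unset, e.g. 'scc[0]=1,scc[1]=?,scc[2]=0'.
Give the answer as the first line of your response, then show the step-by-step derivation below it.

scc[0]=?,scc[1]=0,scc[2]=0,scc[3]=0,scc[4]=?,scc[5]=0,scc[6]=1

step 1: low=(low[0]=0,low[1]=3,low[2]=1,low[3]=1,low[4]=?,low[5]=2,low[6]=?); scc=(scc[0]=?,scc[1]=?,scc[2]=?,scc[3]=?,scc[4]=?,scc[5]=?,scc[6]=?)
step 2: low=(low[0]=0,low[1]=1,low[2]=1,low[3]=1,low[4]=?,low[5]=2,low[6]=?); scc=(scc[0]=?,scc[1]=?,scc[2]=?,scc[3]=?,scc[4]=?,scc[5]=?,scc[6]=?)
step 3: low=(low[0]=0,low[1]=1,low[2]=1,low[3]=1,low[4]=?,low[5]=1,low[6]=?); scc=(scc[0]=?,scc[1]=?,scc[2]=?,scc[3]=?,scc[4]=?,scc[5]=?,scc[6]=?)
step 4: low=(low[0]=0,low[1]=1,low[2]=1,low[3]=1,low[4]=?,low[5]=1,low[6]=?); scc=(scc[0]=?,scc[1]=0,scc[2]=0,scc[3]=0,scc[4]=?,scc[5]=0,scc[6]=?)
step 5: low=(low[0]=0,low[1]=1,low[2]=1,low[3]=1,low[4]=?,low[5]=1,low[6]=5); scc=(scc[0]=?,scc[1]=0,scc[2]=0,scc[3]=0,scc[4]=?,scc[5]=0,scc[6]=1)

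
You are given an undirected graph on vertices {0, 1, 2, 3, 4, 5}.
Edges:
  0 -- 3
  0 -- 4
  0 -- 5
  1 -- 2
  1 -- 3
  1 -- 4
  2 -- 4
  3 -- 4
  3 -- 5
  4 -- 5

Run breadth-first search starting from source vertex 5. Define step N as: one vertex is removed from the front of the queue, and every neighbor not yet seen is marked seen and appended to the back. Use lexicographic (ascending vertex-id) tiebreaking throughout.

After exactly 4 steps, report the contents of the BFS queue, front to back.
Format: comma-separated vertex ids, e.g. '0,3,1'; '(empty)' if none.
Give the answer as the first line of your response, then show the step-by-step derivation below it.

1,2

step 1: dequeue 5; queue=[0,3,4]; order=5
step 2: dequeue 0; queue=[3,4]; order=5,0
step 3: dequeue 3; queue=[4,1]; order=5,0,3
step 4: dequeue 4; queue=[1,2]; order=5,0,3,4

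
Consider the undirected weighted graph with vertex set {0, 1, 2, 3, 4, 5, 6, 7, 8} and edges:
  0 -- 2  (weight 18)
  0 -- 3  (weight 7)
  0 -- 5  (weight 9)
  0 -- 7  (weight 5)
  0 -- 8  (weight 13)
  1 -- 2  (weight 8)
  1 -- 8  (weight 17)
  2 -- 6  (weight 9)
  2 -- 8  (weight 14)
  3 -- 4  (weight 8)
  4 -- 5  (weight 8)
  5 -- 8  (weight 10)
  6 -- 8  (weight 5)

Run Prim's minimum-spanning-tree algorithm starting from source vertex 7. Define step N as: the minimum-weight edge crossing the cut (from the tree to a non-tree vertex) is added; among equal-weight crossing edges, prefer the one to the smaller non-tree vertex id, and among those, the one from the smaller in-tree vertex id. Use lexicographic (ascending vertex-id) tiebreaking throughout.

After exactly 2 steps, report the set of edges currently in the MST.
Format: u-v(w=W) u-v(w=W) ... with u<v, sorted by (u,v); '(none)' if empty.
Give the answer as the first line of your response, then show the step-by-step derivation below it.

0-3(w=7) 0-7(w=5)

step 1: add edge 0-7 (w=5); MST = {0-7(w=5)}
step 2: add edge 0-3 (w=7); MST = {0-3(w=7) 0-7(w=5)}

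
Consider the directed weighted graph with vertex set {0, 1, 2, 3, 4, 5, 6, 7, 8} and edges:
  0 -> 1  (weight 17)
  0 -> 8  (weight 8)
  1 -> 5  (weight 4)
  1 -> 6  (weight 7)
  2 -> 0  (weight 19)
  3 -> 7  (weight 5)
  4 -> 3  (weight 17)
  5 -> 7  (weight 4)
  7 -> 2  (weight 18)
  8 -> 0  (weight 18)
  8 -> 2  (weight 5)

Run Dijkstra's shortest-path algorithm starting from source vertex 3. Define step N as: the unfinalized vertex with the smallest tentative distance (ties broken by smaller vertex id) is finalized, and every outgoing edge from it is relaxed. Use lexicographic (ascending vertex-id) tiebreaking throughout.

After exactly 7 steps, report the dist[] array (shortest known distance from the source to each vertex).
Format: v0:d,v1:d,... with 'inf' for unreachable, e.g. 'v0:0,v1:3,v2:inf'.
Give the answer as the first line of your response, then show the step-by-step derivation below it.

v0:42,v1:59,v2:23,v3:0,v4:inf,v5:63,v6:66,v7:5,v8:50

step 1: dist = v0:inf,v1:inf,v2:inf,v3:0,v4:inf,v5:inf,v6:inf,v7:5,v8:inf
step 2: dist = v0:inf,v1:inf,v2:23,v3:0,v4:inf,v5:inf,v6:inf,v7:5,v8:inf
step 3: dist = v0:42,v1:inf,v2:23,v3:0,v4:inf,v5:inf,v6:inf,v7:5,v8:inf
step 4: dist = v0:42,v1:59,v2:23,v3:0,v4:inf,v5:inf,v6:inf,v7:5,v8:50
step 5: dist = v0:42,v1:59,v2:23,v3:0,v4:inf,v5:inf,v6:inf,v7:5,v8:50
step 6: dist = v0:42,v1:59,v2:23,v3:0,v4:inf,v5:63,v6:66,v7:5,v8:50
step 7: dist = v0:42,v1:59,v2:23,v3:0,v4:inf,v5:63,v6:66,v7:5,v8:50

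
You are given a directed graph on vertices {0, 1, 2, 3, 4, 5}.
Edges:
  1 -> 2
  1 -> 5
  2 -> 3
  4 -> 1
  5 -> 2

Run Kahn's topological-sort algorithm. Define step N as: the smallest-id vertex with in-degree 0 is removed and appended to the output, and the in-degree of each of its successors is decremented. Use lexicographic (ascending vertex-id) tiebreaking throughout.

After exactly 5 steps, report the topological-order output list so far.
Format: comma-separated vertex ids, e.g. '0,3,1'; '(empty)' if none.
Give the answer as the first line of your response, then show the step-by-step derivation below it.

0,4,1,5,2

step 1: output 0; order=[0]; indeg=(0,1,2,1,0,1)
step 2: output 4; order=[0,4]; indeg=(0,0,2,1,0,1)
step 3: output 1; order=[0,4,1]; indeg=(0,0,1,1,0,0)
step 4: output 5; order=[0,4,1,5]; indeg=(0,0,0,1,0,0)
step 5: output 2; order=[0,4,1,5,2]; indeg=(0,0,0,0,0,0)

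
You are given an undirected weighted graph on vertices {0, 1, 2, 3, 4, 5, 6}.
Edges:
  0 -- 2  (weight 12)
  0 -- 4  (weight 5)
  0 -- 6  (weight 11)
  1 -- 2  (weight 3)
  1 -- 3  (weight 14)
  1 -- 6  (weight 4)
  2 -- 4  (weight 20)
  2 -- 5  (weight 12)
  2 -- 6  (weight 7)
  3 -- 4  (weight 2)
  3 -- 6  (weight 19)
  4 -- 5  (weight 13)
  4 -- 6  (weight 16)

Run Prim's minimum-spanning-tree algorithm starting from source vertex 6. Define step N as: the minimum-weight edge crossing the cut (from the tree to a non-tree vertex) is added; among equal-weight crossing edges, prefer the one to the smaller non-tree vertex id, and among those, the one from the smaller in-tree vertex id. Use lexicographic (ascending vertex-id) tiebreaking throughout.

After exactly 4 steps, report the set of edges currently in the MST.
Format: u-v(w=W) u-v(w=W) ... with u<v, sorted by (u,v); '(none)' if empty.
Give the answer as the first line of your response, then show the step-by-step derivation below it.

0-4(w=5) 0-6(w=11) 1-2(w=3) 1-6(w=4)

step 1: add edge 1-6 (w=4); MST = {1-6(w=4)}
step 2: add edge 1-2 (w=3); MST = {1-2(w=3) 1-6(w=4)}
step 3: add edge 0-6 (w=11); MST = {0-6(w=11) 1-2(w=3) 1-6(w=4)}
step 4: add edge 0-4 (w=5); MST = {0-4(w=5) 0-6(w=11) 1-2(w=3) 1-6(w=4)}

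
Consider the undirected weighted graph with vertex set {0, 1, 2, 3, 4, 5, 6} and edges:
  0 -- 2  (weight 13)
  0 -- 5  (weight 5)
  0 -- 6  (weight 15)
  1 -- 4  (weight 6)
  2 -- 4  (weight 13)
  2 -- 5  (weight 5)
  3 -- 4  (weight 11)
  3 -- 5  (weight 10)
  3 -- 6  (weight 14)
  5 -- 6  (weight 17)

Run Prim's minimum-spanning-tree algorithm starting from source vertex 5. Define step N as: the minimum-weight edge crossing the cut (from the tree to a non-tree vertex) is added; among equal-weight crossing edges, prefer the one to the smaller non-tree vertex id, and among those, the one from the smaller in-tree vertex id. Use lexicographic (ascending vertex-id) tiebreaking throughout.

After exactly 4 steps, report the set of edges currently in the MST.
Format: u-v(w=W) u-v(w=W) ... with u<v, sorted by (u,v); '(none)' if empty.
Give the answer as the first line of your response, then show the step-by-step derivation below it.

0-5(w=5) 2-5(w=5) 3-4(w=11) 3-5(w=10)

step 1: add edge 0-5 (w=5); MST = {0-5(w=5)}
step 2: add edge 2-5 (w=5); MST = {0-5(w=5) 2-5(w=5)}
step 3: add edge 3-5 (w=10); MST = {0-5(w=5) 2-5(w=5) 3-5(w=10)}
step 4: add edge 3-4 (w=11); MST = {0-5(w=5) 2-5(w=5) 3-4(w=11) 3-5(w=10)}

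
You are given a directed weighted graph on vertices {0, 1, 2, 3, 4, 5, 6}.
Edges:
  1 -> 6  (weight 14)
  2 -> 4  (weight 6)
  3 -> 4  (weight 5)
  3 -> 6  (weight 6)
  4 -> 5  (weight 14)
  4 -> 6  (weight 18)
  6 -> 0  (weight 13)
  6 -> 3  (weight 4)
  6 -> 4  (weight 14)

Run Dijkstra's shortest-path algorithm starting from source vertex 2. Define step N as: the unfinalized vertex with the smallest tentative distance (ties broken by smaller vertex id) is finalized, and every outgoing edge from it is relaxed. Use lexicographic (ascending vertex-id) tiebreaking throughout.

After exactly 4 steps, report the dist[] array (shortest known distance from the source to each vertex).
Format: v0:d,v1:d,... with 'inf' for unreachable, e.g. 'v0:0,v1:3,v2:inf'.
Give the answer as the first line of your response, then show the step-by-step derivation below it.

v0:37,v1:inf,v2:0,v3:28,v4:6,v5:20,v6:24

step 1: dist = v0:inf,v1:inf,v2:0,v3:inf,v4:6,v5:inf,v6:inf
step 2: dist = v0:inf,v1:inf,v2:0,v3:inf,v4:6,v5:20,v6:24
step 3: dist = v0:inf,v1:inf,v2:0,v3:inf,v4:6,v5:20,v6:24
step 4: dist = v0:37,v1:inf,v2:0,v3:28,v4:6,v5:20,v6:24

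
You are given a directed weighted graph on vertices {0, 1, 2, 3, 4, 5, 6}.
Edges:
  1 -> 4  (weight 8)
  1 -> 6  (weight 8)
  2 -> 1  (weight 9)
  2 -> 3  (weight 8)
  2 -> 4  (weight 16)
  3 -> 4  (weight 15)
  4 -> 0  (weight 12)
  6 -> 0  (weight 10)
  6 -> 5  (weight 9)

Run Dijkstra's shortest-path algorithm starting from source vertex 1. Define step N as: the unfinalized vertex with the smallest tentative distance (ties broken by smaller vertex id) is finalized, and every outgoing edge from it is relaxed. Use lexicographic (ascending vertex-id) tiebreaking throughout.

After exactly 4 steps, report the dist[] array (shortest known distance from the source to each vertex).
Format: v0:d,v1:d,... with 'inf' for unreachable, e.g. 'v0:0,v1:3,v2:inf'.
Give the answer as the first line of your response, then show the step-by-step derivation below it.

v0:18,v1:0,v2:inf,v3:inf,v4:8,v5:17,v6:8

step 1: dist = v0:inf,v1:0,v2:inf,v3:inf,v4:8,v5:inf,v6:8
step 2: dist = v0:20,v1:0,v2:inf,v3:inf,v4:8,v5:inf,v6:8
step 3: dist = v0:18,v1:0,v2:inf,v3:inf,v4:8,v5:17,v6:8
step 4: dist = v0:18,v1:0,v2:inf,v3:inf,v4:8,v5:17,v6:8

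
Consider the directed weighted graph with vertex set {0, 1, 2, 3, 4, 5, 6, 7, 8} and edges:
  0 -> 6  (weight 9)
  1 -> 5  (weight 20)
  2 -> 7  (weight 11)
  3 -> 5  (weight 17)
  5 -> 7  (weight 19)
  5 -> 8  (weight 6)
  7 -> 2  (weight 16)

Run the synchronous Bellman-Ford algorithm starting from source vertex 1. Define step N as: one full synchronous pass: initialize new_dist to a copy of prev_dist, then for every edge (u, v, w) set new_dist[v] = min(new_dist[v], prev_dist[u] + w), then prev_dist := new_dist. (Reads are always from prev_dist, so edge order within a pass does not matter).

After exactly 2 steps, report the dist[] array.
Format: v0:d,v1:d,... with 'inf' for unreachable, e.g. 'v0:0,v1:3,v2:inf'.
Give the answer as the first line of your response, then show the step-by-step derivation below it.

v0:inf,v1:0,v2:inf,v3:inf,v4:inf,v5:20,v6:inf,v7:39,v8:26

step 1: dist = v0:inf,v1:0,v2:inf,v3:inf,v4:inf,v5:20,v6:inf,v7:inf,v8:inf
step 2: dist = v0:inf,v1:0,v2:inf,v3:inf,v4:inf,v5:20,v6:inf,v7:39,v8:26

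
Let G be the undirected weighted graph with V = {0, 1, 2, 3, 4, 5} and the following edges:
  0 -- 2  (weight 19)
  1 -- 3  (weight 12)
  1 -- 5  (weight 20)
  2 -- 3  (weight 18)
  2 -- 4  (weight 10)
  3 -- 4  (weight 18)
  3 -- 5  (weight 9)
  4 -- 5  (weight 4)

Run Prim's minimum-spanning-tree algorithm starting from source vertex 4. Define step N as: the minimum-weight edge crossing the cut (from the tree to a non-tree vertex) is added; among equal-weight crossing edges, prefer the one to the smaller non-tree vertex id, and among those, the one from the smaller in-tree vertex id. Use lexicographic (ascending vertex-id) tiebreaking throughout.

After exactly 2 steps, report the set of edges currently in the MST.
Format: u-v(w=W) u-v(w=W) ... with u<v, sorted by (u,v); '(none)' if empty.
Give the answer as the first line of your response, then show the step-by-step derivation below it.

3-5(w=9) 4-5(w=4)

step 1: add edge 4-5 (w=4); MST = {4-5(w=4)}
step 2: add edge 3-5 (w=9); MST = {3-5(w=9) 4-5(w=4)}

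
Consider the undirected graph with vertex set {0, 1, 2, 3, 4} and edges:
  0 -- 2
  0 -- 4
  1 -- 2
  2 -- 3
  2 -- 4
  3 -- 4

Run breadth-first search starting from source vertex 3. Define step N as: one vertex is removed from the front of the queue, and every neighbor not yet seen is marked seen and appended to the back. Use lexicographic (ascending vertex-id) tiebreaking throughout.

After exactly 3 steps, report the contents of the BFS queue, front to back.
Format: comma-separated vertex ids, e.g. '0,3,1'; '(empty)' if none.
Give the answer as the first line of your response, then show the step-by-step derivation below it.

0,1

step 1: dequeue 3; queue=[2,4]; order=3
step 2: dequeue 2; queue=[4,0,1]; order=3,2
step 3: dequeue 4; queue=[0,1]; order=3,2,4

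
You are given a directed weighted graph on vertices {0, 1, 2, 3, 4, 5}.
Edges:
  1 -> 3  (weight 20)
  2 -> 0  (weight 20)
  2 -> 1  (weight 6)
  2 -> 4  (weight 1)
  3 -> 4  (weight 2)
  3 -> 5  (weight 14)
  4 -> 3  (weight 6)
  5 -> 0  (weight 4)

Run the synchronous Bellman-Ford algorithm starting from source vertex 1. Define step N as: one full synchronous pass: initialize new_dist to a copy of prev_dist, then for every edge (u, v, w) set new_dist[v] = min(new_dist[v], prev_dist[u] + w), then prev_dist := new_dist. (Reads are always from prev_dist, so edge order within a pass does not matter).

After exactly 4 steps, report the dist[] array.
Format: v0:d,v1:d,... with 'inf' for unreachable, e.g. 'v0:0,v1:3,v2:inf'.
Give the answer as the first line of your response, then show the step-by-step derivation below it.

v0:38,v1:0,v2:inf,v3:20,v4:22,v5:34

step 1: dist = v0:inf,v1:0,v2:inf,v3:20,v4:inf,v5:inf
step 2: dist = v0:inf,v1:0,v2:inf,v3:20,v4:22,v5:34
step 3: dist = v0:38,v1:0,v2:inf,v3:20,v4:22,v5:34
step 4: dist = v0:38,v1:0,v2:inf,v3:20,v4:22,v5:34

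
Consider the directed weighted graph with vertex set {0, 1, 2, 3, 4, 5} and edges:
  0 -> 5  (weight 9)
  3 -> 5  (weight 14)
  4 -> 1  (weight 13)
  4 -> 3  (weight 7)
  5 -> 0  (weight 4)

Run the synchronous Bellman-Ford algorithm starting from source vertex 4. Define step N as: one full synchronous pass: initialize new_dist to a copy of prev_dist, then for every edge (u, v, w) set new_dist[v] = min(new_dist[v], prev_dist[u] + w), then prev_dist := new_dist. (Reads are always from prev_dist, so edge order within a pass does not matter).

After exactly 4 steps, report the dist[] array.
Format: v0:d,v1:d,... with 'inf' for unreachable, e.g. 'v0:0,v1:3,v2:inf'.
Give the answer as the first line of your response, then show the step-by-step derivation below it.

v0:25,v1:13,v2:inf,v3:7,v4:0,v5:21

step 1: dist = v0:inf,v1:13,v2:inf,v3:7,v4:0,v5:inf
step 2: dist = v0:inf,v1:13,v2:inf,v3:7,v4:0,v5:21
step 3: dist = v0:25,v1:13,v2:inf,v3:7,v4:0,v5:21
step 4: dist = v0:25,v1:13,v2:inf,v3:7,v4:0,v5:21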